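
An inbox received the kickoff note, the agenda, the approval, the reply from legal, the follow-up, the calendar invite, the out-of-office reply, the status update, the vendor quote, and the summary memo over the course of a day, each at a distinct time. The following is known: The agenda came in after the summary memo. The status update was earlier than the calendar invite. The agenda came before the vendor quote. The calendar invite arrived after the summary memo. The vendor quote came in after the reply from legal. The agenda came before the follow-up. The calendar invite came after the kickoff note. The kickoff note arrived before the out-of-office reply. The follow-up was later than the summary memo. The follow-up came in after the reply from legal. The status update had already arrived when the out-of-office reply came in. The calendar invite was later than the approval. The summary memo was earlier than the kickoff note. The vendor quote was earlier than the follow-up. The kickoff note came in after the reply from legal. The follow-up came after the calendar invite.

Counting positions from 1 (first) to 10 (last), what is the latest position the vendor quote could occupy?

The vendor quote must come before the follow-up — 1 message forced after it.
Everything else can be placed before the vendor quote in some valid order, so the vendor quote can sit as late as position 10 − 1 = 9.

9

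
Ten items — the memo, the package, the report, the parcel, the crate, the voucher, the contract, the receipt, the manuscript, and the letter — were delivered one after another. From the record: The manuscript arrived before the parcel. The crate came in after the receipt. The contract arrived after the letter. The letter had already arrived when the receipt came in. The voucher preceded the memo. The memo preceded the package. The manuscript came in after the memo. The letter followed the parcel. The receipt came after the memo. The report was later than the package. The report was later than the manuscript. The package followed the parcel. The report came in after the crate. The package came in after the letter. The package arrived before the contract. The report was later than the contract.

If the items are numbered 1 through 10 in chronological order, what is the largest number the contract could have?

9

The contract must come before the report — 1 item forced after it.
Everything else can be placed before the contract in some valid order, so the contract can sit as late as position 10 − 1 = 9.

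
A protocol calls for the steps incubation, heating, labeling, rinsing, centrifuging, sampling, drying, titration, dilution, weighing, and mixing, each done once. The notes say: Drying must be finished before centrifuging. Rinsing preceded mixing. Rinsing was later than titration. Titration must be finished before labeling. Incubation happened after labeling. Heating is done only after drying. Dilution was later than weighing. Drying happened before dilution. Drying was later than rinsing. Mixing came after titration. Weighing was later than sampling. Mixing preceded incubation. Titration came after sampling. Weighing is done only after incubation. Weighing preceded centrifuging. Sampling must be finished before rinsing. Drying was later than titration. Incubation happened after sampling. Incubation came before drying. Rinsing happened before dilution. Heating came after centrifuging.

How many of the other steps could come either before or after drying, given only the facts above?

1

Forced before drying: incubation, labeling, mixing, rinsing, sampling, and titration; forced after drying: centrifuging, dilution, and heating.
That leaves weighing with no forced order relative to drying — 1.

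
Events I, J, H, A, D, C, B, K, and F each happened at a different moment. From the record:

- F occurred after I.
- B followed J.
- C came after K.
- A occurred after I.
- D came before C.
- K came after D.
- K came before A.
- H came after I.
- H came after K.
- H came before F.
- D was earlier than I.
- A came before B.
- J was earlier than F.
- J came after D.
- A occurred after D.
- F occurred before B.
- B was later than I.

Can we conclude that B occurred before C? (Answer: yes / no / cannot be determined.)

No chain of stated constraints runs from B to C, and none runs from C to B either.
So the relative order of B and C is not fixed by the given facts.

cannot be determined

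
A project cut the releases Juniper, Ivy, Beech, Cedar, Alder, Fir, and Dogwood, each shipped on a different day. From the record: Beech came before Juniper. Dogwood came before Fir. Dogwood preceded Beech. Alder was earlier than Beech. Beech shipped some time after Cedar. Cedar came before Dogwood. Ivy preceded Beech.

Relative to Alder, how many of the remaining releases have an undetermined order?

4

Forced after Alder: Beech and Juniper.
That leaves Cedar, Dogwood, Fir, and Ivy with no forced order relative to Alder — 4.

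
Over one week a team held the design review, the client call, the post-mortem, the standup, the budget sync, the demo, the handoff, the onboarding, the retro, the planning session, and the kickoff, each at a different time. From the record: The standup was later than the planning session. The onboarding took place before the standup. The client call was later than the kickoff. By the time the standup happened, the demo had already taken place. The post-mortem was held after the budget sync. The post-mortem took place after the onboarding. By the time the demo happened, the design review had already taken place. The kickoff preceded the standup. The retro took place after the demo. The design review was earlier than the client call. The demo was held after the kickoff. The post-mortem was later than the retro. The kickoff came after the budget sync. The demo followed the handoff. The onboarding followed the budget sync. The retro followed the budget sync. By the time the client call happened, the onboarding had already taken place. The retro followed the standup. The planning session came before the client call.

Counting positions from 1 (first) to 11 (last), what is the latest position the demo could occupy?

8

The demo must come before the post-mortem, the retro, and the standup — 3 meetings forced after it.
Everything else can be placed before the demo in some valid order, so the demo can sit as late as position 11 − 3 = 8.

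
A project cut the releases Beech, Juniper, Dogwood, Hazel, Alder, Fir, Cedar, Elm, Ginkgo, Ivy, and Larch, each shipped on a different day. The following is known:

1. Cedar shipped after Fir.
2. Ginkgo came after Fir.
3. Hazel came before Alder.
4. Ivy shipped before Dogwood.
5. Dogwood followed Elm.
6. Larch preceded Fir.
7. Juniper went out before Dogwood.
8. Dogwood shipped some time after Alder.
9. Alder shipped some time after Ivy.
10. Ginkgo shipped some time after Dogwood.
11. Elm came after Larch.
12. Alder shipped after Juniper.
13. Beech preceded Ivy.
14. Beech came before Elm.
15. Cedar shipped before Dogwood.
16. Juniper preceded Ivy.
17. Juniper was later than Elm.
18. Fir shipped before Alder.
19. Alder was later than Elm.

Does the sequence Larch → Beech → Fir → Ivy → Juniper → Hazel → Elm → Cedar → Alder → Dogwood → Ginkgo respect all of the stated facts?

no

The constraints require Juniper before Ivy, but in the proposed sequence Ivy appears ahead of Juniper. That one violation is enough.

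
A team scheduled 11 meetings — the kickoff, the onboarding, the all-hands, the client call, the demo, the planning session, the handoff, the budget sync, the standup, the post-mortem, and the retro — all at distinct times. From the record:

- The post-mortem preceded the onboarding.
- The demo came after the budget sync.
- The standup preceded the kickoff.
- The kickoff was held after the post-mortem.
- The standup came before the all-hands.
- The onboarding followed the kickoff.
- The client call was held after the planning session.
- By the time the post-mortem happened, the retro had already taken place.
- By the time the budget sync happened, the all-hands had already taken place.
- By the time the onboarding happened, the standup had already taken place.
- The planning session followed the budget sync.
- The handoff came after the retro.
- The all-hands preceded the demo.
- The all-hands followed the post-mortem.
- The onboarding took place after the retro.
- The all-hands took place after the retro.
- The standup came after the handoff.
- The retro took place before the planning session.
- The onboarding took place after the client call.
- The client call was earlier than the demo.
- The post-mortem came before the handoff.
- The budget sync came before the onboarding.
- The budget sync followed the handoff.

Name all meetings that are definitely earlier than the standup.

Directly stated before the standup: the handoff.
The post-mortem reaches the standup via the post-mortem → the handoff → the standup.
The retro reaches the standup via the retro → the handoff → the standup.

the handoff, the post-mortem, the retro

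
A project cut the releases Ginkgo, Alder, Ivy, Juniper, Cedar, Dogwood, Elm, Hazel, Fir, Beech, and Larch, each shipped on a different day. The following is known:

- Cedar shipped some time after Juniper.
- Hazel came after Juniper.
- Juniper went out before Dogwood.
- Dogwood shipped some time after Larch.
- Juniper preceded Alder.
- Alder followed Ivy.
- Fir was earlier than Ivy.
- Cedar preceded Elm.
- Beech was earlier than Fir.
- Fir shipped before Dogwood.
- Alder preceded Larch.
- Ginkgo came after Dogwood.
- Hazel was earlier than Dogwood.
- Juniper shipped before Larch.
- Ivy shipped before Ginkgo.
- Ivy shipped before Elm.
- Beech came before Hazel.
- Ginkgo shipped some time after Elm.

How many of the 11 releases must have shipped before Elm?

5

Directly stated before Elm: Cedar and Ivy.
Beech reaches Elm via Beech → Fir → Ivy → Elm.
Fir reaches Elm via Fir → Ivy → Elm.
Juniper reaches Elm via Juniper → Cedar → Elm.
No chain forces Alder (or any of the others) ahead of Elm.
That's Beech, Cedar, Fir, Ivy, and Juniper — 5 in all.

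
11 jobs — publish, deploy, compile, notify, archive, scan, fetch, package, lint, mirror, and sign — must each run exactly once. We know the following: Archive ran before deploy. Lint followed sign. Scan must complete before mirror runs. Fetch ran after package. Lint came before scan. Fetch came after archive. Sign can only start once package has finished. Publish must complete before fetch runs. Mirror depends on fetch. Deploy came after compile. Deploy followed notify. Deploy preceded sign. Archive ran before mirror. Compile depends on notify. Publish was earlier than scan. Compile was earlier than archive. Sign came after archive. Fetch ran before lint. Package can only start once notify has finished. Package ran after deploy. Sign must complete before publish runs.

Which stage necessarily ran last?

Every other stage has a chain of constraints placing it before mirror, so mirror is last.

mirror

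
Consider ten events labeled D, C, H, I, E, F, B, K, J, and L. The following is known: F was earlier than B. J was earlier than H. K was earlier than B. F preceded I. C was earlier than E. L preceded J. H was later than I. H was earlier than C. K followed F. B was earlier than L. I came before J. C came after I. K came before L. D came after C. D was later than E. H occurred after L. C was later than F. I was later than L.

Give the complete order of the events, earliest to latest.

F, K, B, L, I, J, H, C, E, D

The constraints fix every adjacent pair, so only one ordering works:
F → K → B → L → I → J → H → C → E → D.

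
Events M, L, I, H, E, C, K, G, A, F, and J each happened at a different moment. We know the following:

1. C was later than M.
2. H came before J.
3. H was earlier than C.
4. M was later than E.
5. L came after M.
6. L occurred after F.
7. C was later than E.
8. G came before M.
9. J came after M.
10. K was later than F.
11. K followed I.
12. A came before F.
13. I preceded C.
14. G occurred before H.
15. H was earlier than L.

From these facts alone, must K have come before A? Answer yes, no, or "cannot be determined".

Tracing the constraints gives A → F → K, so A must come before K.
That means K cannot be before A.

no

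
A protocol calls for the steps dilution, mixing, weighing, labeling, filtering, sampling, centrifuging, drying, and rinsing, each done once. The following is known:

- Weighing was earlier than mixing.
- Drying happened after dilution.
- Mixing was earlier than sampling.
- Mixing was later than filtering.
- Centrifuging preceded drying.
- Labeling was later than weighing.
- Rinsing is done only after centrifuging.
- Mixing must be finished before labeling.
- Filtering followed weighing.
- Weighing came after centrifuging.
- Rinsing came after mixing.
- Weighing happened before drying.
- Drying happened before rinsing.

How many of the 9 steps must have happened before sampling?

4

Directly stated before sampling: mixing.
Centrifuging reaches sampling via centrifuging → weighing → mixing → sampling.
Filtering reaches sampling via filtering → mixing → sampling.
Weighing reaches sampling via weighing → mixing → sampling.
No chain forces dilution (or any of the others) ahead of sampling.
That's centrifuging, filtering, mixing, and weighing — 4 in all.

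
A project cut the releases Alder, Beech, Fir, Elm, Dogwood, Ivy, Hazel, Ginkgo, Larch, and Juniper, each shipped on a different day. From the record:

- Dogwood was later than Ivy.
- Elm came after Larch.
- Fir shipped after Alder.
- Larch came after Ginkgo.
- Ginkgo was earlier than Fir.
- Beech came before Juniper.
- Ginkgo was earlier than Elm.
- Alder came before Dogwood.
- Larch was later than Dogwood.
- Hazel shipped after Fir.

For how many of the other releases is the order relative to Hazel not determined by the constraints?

Forced before Hazel: Alder, Fir, and Ginkgo.
That leaves Beech, Dogwood, Elm, Ivy, Juniper, and Larch with no forced order relative to Hazel — 6.

6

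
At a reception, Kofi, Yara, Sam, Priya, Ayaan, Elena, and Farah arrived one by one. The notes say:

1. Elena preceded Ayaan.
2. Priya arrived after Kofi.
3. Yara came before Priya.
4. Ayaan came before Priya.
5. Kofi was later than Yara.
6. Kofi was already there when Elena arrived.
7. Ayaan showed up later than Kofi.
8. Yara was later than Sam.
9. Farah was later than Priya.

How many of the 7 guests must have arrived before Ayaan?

Directly stated before Ayaan: Elena and Kofi.
Sam reaches Ayaan via Sam → Yara → Kofi → Ayaan.
Yara reaches Ayaan via Yara → Kofi → Ayaan.
No chain forces Farah (or any of the others) ahead of Ayaan.
That's Elena, Kofi, Sam, and Yara — 4 in all.

4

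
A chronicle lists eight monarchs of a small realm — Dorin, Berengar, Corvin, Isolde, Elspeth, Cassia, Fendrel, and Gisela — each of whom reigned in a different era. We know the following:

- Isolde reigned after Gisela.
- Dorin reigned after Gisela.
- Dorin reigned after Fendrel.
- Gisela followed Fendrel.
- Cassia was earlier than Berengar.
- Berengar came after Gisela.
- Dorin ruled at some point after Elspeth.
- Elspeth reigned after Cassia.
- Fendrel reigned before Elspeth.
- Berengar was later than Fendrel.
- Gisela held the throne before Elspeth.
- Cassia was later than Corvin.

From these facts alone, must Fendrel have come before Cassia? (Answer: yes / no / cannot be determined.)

No chain of stated constraints runs from Fendrel to Cassia, and none runs from Cassia to Fendrel either.
So the relative order of Fendrel and Cassia is not fixed by the given facts.

cannot be determined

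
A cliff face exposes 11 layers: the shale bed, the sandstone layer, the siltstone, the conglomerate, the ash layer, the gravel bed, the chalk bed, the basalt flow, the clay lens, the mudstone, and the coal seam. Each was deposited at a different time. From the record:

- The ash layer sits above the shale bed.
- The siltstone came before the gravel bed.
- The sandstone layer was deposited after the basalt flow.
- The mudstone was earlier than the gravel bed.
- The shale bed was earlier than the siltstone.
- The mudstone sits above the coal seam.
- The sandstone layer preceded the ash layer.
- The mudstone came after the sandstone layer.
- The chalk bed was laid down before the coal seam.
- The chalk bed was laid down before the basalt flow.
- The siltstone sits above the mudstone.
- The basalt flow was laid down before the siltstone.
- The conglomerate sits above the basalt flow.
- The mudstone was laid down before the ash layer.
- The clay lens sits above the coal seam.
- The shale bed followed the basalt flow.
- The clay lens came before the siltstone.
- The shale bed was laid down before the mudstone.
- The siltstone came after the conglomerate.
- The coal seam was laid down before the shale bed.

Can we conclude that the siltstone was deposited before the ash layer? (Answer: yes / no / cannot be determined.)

No chain of stated constraints runs from the siltstone to the ash layer, and none runs from the ash layer to the siltstone either.
So the relative order of the siltstone and the ash layer is not fixed by the given facts.

cannot be determined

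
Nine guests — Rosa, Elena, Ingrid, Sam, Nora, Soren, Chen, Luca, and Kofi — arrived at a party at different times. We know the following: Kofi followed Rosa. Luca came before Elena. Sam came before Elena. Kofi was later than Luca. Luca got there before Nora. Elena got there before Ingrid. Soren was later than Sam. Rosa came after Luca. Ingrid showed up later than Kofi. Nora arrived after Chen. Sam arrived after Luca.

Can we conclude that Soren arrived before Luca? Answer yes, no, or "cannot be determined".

no

Tracing the constraints gives Luca → Sam → Soren, so Luca must come before Soren.
That means Soren cannot be before Luca.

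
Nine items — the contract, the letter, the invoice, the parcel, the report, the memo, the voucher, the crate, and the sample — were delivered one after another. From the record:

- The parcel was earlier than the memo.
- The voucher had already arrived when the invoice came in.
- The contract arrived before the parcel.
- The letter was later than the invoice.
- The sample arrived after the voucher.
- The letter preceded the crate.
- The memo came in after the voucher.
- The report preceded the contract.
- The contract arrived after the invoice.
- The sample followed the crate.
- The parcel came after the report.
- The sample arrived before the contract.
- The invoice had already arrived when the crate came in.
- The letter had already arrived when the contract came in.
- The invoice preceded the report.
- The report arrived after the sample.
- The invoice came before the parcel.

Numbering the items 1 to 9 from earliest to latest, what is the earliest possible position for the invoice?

The voucher must come before the invoice — 1 forced predecessor.
Nothing else is forced ahead of the invoice, so its earliest slot is position 1 + 1 = 2.

2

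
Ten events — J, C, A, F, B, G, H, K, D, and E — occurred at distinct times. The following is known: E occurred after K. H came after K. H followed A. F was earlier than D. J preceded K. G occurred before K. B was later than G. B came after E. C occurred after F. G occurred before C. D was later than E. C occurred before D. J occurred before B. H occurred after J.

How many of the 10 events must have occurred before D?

6

Directly stated before D: C, E, and F.
G reaches D via G → C → D.
J reaches D via J → K → E → D.
K reaches D via K → E → D.
No chain forces H (or any of the others) ahead of D.
That's C, E, F, G, J, and K — 6 in all.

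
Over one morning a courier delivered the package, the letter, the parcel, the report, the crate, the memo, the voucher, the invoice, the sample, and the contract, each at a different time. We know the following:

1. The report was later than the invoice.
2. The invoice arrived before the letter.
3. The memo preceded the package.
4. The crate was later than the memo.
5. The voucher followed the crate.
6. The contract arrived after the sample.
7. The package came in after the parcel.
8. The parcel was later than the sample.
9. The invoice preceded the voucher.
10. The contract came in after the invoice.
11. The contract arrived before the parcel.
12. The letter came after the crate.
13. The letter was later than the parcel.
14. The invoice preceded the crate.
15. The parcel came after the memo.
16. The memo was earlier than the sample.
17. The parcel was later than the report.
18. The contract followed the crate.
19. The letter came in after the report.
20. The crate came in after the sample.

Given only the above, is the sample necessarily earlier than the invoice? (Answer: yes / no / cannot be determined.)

cannot be determined

No chain of stated constraints runs from the sample to the invoice, and none runs from the invoice to the sample either.
So the relative order of the sample and the invoice is not fixed by the given facts.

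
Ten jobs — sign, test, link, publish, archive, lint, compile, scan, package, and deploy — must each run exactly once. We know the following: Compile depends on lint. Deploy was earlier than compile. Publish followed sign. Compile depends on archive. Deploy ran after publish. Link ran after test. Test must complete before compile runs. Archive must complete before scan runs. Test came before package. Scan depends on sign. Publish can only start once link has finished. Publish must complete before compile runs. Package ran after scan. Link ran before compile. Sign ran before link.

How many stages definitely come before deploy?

4

Directly stated before deploy: publish.
Link reaches deploy via link → publish → deploy.
Sign reaches deploy via sign → publish → deploy.
Test reaches deploy via test → link → publish → deploy.
That's link, publish, sign, and test — 4 in all.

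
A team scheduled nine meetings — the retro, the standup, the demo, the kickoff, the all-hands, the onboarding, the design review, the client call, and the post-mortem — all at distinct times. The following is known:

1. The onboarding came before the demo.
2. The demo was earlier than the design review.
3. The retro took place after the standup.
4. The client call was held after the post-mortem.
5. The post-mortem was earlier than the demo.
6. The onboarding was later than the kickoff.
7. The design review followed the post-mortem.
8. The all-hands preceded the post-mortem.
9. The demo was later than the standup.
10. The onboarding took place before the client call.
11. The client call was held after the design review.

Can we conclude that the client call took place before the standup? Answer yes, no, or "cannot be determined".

Tracing the constraints gives the standup → the demo → the design review → the client call, so the standup must come before the client call.
That means the client call cannot be before the standup.

no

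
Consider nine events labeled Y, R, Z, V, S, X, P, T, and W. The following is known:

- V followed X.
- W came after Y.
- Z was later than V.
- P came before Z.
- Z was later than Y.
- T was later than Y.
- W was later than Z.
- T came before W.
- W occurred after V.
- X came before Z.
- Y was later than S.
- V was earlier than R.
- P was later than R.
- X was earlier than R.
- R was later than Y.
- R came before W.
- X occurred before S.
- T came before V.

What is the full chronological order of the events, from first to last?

X, S, Y, T, V, R, P, Z, W

The constraints fix every adjacent pair, so only one ordering works:
X → S → Y → T → V → R → P → Z → W.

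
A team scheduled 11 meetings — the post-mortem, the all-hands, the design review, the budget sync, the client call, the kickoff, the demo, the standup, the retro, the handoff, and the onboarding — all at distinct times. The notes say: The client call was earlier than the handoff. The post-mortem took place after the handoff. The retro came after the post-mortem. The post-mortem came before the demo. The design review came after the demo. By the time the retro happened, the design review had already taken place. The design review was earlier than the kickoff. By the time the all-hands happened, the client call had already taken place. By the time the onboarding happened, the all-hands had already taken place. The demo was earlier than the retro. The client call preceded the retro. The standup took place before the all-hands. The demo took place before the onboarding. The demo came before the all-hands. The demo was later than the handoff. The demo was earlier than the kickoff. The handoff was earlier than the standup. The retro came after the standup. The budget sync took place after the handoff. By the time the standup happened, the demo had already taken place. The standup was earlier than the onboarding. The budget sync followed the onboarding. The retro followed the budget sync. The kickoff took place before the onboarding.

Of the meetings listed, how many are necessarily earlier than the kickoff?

5

Directly stated before the kickoff: the demo and the design review.
The client call reaches the kickoff via the client call → the handoff → the demo → the kickoff.
The handoff reaches the kickoff via the handoff → the demo → the kickoff.
The post-mortem reaches the kickoff via the post-mortem → the demo → the kickoff.
No chain forces the budget sync (or any of the others) ahead of the kickoff.
That's the client call, the demo, the design review, the handoff, and the post-mortem — 5 in all.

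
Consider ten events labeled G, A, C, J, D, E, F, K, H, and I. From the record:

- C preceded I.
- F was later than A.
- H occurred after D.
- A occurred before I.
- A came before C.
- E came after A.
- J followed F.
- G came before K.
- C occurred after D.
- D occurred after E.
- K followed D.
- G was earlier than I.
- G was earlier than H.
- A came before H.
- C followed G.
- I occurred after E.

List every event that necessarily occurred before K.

A, D, E, G

Directly stated before K: D and G.
A reaches K via A → E → D → K.
E reaches K via E → D → K.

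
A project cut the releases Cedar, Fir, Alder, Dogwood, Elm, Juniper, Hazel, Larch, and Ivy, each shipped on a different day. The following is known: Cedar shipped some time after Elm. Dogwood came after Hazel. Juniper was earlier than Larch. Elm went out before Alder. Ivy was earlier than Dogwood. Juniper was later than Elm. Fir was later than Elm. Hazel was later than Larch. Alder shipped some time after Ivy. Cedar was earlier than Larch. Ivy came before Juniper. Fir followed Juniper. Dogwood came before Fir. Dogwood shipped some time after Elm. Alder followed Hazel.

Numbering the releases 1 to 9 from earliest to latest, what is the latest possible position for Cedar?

4

Cedar must come before Alder, Dogwood, Fir, Hazel, and Larch — 5 releases forced after it.
Everything else can be placed before Cedar in some valid order, so Cedar can sit as late as position 9 − 5 = 4.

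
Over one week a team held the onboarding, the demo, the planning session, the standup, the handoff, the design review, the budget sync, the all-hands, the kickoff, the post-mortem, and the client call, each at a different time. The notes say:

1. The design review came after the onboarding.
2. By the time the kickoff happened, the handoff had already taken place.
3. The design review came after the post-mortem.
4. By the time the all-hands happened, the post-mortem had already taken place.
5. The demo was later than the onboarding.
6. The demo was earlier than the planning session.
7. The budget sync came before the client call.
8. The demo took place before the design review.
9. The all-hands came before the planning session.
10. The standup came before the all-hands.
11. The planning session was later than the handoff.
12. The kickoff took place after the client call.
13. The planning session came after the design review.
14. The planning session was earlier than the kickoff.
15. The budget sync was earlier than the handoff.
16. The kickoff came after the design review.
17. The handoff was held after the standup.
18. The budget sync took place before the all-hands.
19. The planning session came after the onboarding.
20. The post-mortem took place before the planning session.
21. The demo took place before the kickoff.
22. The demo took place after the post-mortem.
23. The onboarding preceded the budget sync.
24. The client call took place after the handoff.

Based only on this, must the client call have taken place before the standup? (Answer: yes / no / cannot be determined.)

Tracing the constraints gives the standup → the handoff → the client call, so the standup must come before the client call.
That means the client call cannot be before the standup.

no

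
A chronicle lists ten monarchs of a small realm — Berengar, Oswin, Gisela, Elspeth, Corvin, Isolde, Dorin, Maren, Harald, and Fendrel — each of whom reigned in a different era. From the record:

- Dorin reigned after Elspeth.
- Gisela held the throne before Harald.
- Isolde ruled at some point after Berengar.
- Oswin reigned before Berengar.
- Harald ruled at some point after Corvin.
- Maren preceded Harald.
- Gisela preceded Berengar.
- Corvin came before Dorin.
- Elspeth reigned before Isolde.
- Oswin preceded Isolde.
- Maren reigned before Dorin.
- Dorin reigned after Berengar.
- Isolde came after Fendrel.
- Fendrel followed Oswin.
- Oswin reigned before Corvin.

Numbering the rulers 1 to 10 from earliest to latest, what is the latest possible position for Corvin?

8

Corvin must come before Dorin and Harald — 2 rulers forced after them.
Everything else can be placed before Corvin in some valid order, so Corvin can sit as late as position 10 − 2 = 8.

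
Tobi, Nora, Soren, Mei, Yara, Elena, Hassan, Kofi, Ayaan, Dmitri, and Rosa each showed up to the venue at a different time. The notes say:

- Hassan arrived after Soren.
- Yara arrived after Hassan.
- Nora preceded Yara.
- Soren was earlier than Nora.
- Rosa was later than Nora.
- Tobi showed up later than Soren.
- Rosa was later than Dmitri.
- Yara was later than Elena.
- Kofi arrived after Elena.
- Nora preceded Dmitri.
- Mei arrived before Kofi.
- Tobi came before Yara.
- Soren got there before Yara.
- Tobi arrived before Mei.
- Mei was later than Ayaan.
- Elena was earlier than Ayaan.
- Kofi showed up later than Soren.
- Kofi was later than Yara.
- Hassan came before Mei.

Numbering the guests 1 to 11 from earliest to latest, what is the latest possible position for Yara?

10

Yara must come before Kofi — 1 guest forced after them.
Everything else can be placed before Yara in some valid order, so Yara can sit as late as position 11 − 1 = 10.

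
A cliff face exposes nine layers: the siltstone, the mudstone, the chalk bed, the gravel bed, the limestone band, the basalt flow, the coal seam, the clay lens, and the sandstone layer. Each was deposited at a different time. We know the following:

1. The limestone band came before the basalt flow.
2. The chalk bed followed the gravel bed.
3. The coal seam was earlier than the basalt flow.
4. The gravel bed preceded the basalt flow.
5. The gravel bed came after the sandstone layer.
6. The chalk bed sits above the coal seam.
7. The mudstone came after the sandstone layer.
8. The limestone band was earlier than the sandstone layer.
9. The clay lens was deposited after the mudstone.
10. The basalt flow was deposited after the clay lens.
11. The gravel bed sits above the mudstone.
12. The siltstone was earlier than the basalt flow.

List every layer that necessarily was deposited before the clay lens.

Directly stated before the clay lens: the mudstone.
The limestone band reaches the clay lens via the limestone band → the sandstone layer → the mudstone → the clay lens.
The sandstone layer reaches the clay lens via the sandstone layer → the mudstone → the clay lens.
No chain forces the basalt flow (or any of the others) ahead of the clay lens.

the limestone band, the mudstone, the sandstone layer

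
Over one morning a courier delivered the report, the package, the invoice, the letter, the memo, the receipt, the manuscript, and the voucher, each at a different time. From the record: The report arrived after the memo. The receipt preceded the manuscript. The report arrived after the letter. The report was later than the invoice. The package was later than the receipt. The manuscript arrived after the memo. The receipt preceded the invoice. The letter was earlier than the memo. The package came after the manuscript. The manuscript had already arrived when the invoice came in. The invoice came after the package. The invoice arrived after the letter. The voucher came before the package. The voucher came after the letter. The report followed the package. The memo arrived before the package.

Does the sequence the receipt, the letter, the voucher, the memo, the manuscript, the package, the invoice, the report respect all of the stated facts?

yes

Check each stated constraint against the proposed order — e.g. the receipt is ahead of the invoice; the letter is ahead of the report. Every pair is in the required order; nothing is violated.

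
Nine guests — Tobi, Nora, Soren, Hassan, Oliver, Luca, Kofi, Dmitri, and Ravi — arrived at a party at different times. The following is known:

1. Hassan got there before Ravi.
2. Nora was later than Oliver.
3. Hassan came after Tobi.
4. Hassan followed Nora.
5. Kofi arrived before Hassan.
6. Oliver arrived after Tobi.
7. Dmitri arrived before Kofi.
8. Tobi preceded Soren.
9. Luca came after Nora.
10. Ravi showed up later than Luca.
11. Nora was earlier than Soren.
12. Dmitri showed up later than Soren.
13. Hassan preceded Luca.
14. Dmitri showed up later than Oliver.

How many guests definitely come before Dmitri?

4

Directly stated before Dmitri: Oliver and Soren.
Nora reaches Dmitri via Nora → Soren → Dmitri.
Tobi reaches Dmitri via Tobi → Soren → Dmitri.
No chain forces Luca (or any of the others) ahead of Dmitri.
That's Nora, Oliver, Soren, and Tobi — 4 in all.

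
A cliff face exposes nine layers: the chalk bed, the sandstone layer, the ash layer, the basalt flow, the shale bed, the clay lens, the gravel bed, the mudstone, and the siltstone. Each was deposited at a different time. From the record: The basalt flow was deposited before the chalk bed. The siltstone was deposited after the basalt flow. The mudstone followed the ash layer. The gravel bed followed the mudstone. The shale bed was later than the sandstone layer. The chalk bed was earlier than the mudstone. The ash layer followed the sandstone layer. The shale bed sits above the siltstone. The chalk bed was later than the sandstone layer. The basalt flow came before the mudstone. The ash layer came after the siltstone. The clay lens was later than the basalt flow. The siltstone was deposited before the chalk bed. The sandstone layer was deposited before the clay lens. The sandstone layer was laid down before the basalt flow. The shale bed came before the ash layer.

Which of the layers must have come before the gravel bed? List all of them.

Directly stated before the gravel bed: the mudstone.
The ash layer reaches the gravel bed via the ash layer → the mudstone → the gravel bed.
The basalt flow reaches the gravel bed via the basalt flow → the mudstone → the gravel bed.
The chalk bed reaches the gravel bed via the chalk bed → the mudstone → the gravel bed.
Likewise the sandstone layer, the shale bed, and the siltstone each reach the gravel bed by chaining the stated constraints.

the ash layer, the basalt flow, the chalk bed, the mudstone, the sandstone layer, the shale bed, the siltstone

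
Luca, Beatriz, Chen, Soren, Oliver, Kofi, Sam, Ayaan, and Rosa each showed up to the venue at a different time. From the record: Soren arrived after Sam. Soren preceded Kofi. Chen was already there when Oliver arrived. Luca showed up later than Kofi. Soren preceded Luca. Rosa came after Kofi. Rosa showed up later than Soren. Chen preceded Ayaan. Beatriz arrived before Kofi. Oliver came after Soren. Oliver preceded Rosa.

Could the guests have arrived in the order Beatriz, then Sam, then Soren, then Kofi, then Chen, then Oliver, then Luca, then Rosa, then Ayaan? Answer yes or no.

yes

Check each stated constraint against the proposed order — e.g. Chen is ahead of Ayaan; Soren is ahead of Rosa. Every pair is in the required order; nothing is violated.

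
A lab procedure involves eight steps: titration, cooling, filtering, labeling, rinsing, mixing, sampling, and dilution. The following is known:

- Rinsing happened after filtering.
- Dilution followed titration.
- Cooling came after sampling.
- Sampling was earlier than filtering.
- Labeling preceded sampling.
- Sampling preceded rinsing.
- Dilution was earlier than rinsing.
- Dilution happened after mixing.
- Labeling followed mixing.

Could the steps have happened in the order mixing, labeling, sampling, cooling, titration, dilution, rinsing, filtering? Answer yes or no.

no

The constraints require filtering before rinsing, but in the proposed sequence rinsing appears ahead of filtering. That one violation is enough.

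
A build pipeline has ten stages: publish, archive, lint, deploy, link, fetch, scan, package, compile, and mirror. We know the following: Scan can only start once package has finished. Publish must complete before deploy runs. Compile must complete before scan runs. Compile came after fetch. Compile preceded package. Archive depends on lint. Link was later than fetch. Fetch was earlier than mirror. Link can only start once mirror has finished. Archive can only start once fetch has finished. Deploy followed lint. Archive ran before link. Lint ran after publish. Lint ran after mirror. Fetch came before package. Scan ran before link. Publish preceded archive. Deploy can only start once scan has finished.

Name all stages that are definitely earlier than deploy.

compile, fetch, lint, mirror, package, publish, scan

Directly stated before deploy: lint, publish, and scan.
Compile reaches deploy via compile → scan → deploy.
Fetch reaches deploy via fetch → package → scan → deploy.
Mirror reaches deploy via mirror → lint → deploy.
Likewise package reaches deploy by chaining the stated constraints.
No chain forces link (or any of the others) ahead of deploy.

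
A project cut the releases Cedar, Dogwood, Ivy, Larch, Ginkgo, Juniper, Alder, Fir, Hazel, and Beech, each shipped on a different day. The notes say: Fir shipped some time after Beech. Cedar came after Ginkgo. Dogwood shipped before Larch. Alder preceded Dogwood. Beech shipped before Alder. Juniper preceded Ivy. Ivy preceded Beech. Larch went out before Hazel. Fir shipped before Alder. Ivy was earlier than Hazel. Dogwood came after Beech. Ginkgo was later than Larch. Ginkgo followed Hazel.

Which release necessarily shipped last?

Every other release has a chain of constraints placing it before Cedar, so Cedar is last.

Cedar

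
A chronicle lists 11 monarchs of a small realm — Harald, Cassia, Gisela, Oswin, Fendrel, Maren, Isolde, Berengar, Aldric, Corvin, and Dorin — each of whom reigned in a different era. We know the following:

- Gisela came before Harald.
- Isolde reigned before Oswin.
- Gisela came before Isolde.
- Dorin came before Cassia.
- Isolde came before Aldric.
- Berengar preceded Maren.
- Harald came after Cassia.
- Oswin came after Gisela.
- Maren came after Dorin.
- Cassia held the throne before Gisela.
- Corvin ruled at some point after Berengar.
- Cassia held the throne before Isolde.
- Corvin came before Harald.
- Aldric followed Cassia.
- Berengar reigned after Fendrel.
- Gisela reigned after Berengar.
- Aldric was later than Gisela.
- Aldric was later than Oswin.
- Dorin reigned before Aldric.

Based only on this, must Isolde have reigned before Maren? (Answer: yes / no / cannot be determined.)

cannot be determined

No chain of stated constraints runs from Isolde to Maren, and none runs from Maren to Isolde either.
So the relative order of Isolde and Maren is not fixed by the given facts.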